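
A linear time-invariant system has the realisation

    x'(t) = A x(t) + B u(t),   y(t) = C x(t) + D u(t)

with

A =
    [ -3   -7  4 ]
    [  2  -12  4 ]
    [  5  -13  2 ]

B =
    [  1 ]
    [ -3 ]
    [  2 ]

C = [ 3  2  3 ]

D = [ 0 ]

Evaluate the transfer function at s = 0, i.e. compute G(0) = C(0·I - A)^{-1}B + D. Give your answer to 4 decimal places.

G(0) = C(-A)^{-1}B + D = -C A^{-1} B + D.
det A = -60, so A^{-1} = (1/-60)·adj(A) = [[-7/15, 19/30, -1/3], [-4/15, 13/30, -1/3], [-17/30, 37/30, -5/6]]
A^{-1} B = [-91/30, -67/30, -89/15]^T
C A^{-1} B = -941/30
G(0) = D - C A^{-1} B = 0 - (-941/30) = 941/30 ≈ 31.3667

31.3667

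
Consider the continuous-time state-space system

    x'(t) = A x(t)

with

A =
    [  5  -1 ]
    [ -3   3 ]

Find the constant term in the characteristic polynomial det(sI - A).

For a 2×2 matrix, det(sI - A) = s^2 - (tr A)s + det A.
tr A = 8, det A = 12.
So p(s) = s^2 - 8s + 12.
The constant term is 12.

12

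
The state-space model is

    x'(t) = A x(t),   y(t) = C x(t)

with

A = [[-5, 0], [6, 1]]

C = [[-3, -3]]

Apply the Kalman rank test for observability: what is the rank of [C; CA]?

CA = [[-3, -3]]
Observability matrix O = [C; CA] = [[-3, -3], [-3, -3]]
Every row of O is a scalar multiple of row 1 = [-3, -3] (multipliers 1, 1), so the rows span a one-dimensional space.
O ≠ 0, hence rank(O) = 1.
rank(O) = 1 < n = 2, so the pair (A, C) is not completely observable.

1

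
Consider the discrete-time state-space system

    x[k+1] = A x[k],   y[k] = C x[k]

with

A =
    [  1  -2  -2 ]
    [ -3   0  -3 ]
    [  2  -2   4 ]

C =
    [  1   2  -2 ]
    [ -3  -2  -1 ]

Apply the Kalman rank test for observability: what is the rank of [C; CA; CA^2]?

3

CA = [[-9, 2, -16], [1, 8, 8]]
CA^2 = [[-47, 50, -52], [-7, -18, 6]]
Observability matrix O = [C; CA; CA^2] = [[1, 2, -2], [-3, -2, -1], [-9, 2, -16], [1, 8, 8], [-47, 50, -52], [-7, -18, 6]]
Take the 3×3 submatrix of O formed by rows 1, 2, 3: [[1, 2, -2], [-3, -2, -1], [-9, 2, -16]]. Its determinant is 1·((-2)·(-16) - (-1)·2) - 2·((-3)·(-16) - (-1)·(-9)) + (-2)·((-3)·2 - (-2)·(-9)) = 1·34 - 2·39 + (-2)·(-24) = 4 ≠ 0.
So rank(O) ≥ 3; since O has 3 columns, rank(O) = 3.
rank(O) = 3 = n, so the pair (A, C) is completely observable.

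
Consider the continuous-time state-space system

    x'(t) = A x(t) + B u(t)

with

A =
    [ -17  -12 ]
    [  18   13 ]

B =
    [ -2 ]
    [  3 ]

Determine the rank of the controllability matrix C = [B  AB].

1

AB = [[-2], [3]]
Controllability matrix C = [B  AB] = [[-2, -2], [3, 3]]
Every column of C is a scalar multiple of column 1 = [-2, 3] (multipliers 1, 1), so the columns span a one-dimensional space.
C ≠ 0, hence rank(C) = 1.
rank(C) = 1 < n = 2, so the pair (A, B) is not completely controllable.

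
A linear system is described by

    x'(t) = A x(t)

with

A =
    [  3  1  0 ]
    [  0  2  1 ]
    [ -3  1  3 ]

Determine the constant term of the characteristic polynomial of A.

Expand det(sI - A) for the 3×3 matrix.
p(s) = s^3 - 8s^2 + 20s - 12.
(Check: constant term = det(-A) = (-1)^3 det A = -12; coefficient of s^2 = -tr A = -8.)
The constant term is -12.

-12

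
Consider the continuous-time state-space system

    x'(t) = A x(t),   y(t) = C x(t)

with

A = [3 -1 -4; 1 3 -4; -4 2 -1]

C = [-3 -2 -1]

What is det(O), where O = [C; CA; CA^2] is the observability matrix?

7577

CA = [[-7, -5, 21]]
CA^2 = [[-110, 34, 27]]
Observability matrix O = [C; CA; CA^2] = [[-3, -2, -1], [-7, -5, 21], [-110, 34, 27]]
Expanding along the first row, det(O) = (-3)·((-5)·27 - 21·34) - (-2)·((-7)·27 - 21·(-110)) + (-1)·((-7)·34 - (-5)·(-110)) = (-3)·(-849) - (-2)·2121 + (-1)·(-788) = 7577
Since det(O) ≠ 0, rank(O) = 3 and the system is completely observable.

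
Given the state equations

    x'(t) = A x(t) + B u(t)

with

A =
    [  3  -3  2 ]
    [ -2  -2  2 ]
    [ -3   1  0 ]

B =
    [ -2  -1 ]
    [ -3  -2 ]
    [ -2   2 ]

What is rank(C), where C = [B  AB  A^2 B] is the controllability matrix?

3

AB = [[-1, 7], [6, 10], [3, 1]]
A^2B = [[-15, -7], [-4, -32], [9, -11]]
Controllability matrix C = [B  AB  A^2B] = [[-2, -1, -1, 7, -15, -7], [-3, -2, 6, 10, -4, -32], [-2, 2, 3, 1, 9, -11]]
Take the 3×3 submatrix of C formed by columns 1, 2, 3: [[-2, -1, -1], [-3, -2, 6], [-2, 2, 3]]. Its determinant is (-2)·((-2)·3 - 6·2) - (-1)·((-3)·3 - 6·(-2)) + (-1)·((-3)·2 - (-2)·(-2)) = (-2)·(-18) - (-1)·3 + (-1)·(-10) = 49 ≠ 0.
So rank(C) ≥ 3; since C has 3 rows, rank(C) = 3.
rank(C) = 3 = n, so the pair (A, B) is completely controllable.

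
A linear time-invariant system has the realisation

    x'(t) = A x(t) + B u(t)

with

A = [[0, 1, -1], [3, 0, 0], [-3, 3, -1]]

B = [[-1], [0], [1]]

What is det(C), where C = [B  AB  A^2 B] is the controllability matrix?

-42

AB = [[-1], [-3], [2]]
A^2B = [[-5], [-3], [-8]]
Controllability matrix C = [B  AB  A^2B] = [[-1, -1, -5], [0, -3, -3], [1, 2, -8]]
Expanding along the first row, det(C) = (-1)·((-3)·(-8) - (-3)·2) - (-1)·(0·(-8) - (-3)·1) + (-5)·(0·2 - (-3)·1) = (-1)·30 - (-1)·3 + (-5)·3 = -42
Since det(C) ≠ 0, rank(C) = 3 and the system is completely controllable.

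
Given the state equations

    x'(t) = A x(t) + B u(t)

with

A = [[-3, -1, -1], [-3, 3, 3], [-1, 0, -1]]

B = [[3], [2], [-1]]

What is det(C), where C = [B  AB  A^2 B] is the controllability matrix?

-260

AB = [[-10], [-6], [-2]]
A^2B = [[38], [6], [12]]
Controllability matrix C = [B  AB  A^2B] = [[3, -10, 38], [2, -6, 6], [-1, -2, 12]]
Expanding along the first row, det(C) = 3·((-6)·12 - 6·(-2)) - (-10)·(2·12 - 6·(-1)) + 38·(2·(-2) - (-6)·(-1)) = 3·(-60) - (-10)·30 + 38·(-10) = -260
Since det(C) ≠ 0, rank(C) = 3 and the system is completely controllable.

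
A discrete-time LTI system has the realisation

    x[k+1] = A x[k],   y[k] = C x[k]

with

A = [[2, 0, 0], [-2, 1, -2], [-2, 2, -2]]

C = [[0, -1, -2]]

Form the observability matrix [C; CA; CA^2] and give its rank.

CA = [[6, -5, 6]]
CA^2 = [[10, 7, -2]]
Observability matrix O = [C; CA; CA^2] = [[0, -1, -2], [6, -5, 6], [10, 7, -2]]
det(O) = 0·((-5)·(-2) - 6·7) - (-1)·(6·(-2) - 6·10) + (-2)·(6·7 - (-5)·10) = 0·(-32) - (-1)·(-72) + (-2)·92 = -256 ≠ 0, so rank(O) = 3.
rank(O) = 3 = n, so the pair (A, C) is completely observable.

3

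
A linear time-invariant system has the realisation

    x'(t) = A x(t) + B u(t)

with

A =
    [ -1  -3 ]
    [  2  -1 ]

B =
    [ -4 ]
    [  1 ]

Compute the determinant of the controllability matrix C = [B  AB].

35

AB = [[1], [-9]]
Controllability matrix C = [B  AB] = [[-4, 1], [1, -9]]
det(C) = (-4)·(-9) - 1·1 = 36 - 1 = 35
Since det(C) ≠ 0, rank(C) = 2 and the system is completely controllable.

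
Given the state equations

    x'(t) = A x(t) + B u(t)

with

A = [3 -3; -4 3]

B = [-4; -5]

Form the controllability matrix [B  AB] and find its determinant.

11

AB = [[3], [1]]
Controllability matrix C = [B  AB] = [[-4, 3], [-5, 1]]
det(C) = (-4)·1 - 3·(-5) = -4 - (-15) = 11
Since det(C) ≠ 0, rank(C) = 2 and the system is completely controllable.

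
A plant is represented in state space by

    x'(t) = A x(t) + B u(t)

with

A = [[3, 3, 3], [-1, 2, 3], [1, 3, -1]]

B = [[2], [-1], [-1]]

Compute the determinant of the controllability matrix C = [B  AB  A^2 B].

441

AB = [[0], [-7], [0]]
A^2B = [[-21], [-14], [-21]]
Controllability matrix C = [B  AB  A^2B] = [[2, 0, -21], [-1, -7, -14], [-1, 0, -21]]
Expanding along the first row, det(C) = 2·((-7)·(-21) - (-14)·0) - 0·((-1)·(-21) - (-14)·(-1)) + (-21)·((-1)·0 - (-7)·(-1)) = 2·147 - 0·7 + (-21)·(-7) = 441
Since det(C) ≠ 0, rank(C) = 3 and the system is completely controllable.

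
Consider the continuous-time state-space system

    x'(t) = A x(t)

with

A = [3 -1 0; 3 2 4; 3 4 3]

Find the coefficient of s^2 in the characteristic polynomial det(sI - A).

-8

Expand det(sI - A) for the 3×3 matrix.
p(s) = s^3 - 8s^2 + 8s + 33.
(Check: constant term = det(-A) = (-1)^3 det A = 33; coefficient of s^2 = -tr A = -8.)
The coefficient of s^2 is -8.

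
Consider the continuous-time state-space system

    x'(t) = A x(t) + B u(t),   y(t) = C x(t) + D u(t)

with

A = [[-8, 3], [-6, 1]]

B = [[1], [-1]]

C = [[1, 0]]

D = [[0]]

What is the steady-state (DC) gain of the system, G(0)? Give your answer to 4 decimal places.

-0.4000

G(0) = C(-A)^{-1}B + D = -C A^{-1} B + D.
det A = 10, so A^{-1} = (1/10)·adj(A) = [[1/10, -3/10], [3/5, -4/5]]
A^{-1} B = [2/5, 7/5]^T
C A^{-1} B = 2/5
G(0) = D - C A^{-1} B = 0 - (2/5) = -2/5 ≈ -0.4000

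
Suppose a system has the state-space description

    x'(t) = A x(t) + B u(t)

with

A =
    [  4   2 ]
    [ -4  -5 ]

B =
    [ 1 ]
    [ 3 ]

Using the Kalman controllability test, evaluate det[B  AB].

-49

AB = [[10], [-19]]
Controllability matrix C = [B  AB] = [[1, 10], [3, -19]]
det(C) = 1·(-19) - 10·3 = -19 - 30 = -49
Since det(C) ≠ 0, rank(C) = 2 and the system is completely controllable.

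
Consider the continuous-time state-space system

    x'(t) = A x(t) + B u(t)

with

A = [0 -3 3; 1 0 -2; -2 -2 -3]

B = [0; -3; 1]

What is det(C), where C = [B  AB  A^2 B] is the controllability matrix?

-1077

AB = [[12], [-2], [3]]
A^2B = [[15], [6], [-29]]
Controllability matrix C = [B  AB  A^2B] = [[0, 12, 15], [-3, -2, 6], [1, 3, -29]]
Expanding along the first row, det(C) = 0·((-2)·(-29) - 6·3) - 12·((-3)·(-29) - 6·1) + 15·((-3)·3 - (-2)·1) = 0·40 - 12·81 + 15·(-7) = -1077
Since det(C) ≠ 0, rank(C) = 3 and the system is completely controllable.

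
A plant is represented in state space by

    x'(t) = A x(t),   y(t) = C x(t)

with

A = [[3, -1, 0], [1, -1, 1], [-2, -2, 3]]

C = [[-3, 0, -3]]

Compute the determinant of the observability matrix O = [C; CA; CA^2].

756

CA = [[-3, 9, -9]]
CA^2 = [[18, 12, -18]]
Observability matrix O = [C; CA; CA^2] = [[-3, 0, -3], [-3, 9, -9], [18, 12, -18]]
Expanding along the first row, det(O) = (-3)·(9·(-18) - (-9)·12) - 0·((-3)·(-18) - (-9)·18) + (-3)·((-3)·12 - 9·18) = (-3)·(-54) - 0·216 + (-3)·(-198) = 756
Since det(O) ≠ 0, rank(O) = 3 and the system is completely observable.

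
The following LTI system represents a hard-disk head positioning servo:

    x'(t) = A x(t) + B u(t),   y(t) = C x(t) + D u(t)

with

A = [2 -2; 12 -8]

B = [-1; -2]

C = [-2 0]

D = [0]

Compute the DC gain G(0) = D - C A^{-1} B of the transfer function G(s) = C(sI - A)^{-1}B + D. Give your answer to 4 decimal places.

G(0) = C(-A)^{-1}B + D = -C A^{-1} B + D.
det A = 8, so A^{-1} = (1/8)·adj(A) = [[-1, 1/4], [-3/2, 1/4]]
A^{-1} B = [1/2, 1]^T
C A^{-1} B = -1
G(0) = D - C A^{-1} B = 0 - (-1) = 1

1.0000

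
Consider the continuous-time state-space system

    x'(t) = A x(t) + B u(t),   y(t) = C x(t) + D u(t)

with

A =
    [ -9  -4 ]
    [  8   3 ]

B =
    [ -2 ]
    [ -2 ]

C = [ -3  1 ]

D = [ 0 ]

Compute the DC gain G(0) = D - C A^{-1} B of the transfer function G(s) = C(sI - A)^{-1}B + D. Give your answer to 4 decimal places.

-15.2000

G(0) = C(-A)^{-1}B + D = -C A^{-1} B + D.
det A = 5, so A^{-1} = (1/5)·adj(A) = [[3/5, 4/5], [-8/5, -9/5]]
A^{-1} B = [-14/5, 34/5]^T
C A^{-1} B = 76/5
G(0) = D - C A^{-1} B = 0 - (76/5) = -76/5 ≈ -15.2000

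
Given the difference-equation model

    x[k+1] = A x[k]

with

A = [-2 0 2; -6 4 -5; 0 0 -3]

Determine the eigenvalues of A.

-3, -2, 4

det(zI - A) = z^3 - (tr A)z^2 + (M11 + M22 + M33)z - det A, where Mii is the 2×2 principal minor of A obtained by deleting row i and column i.
tr A = (-2) + 4 + (-3) = -1; M11 = 4·(-3) - (-5)·0 = -12 - 0 = -12; M22 = (-2)·(-3) - 2·0 = 6 - 0 = 6; M33 = (-2)·4 - 0·(-6) = -8 - 0 = -8; sum of minors = -14.
det A = (-2)·(4·(-3) - (-5)·0) - 0·((-6)·(-3) - (-5)·0) + 2·((-6)·0 - 4·0) = (-2)·(-12) - 0·18 + 2·0 = 24.
So p(z) = det(zI - A) = z^3 + z^2 - 14z - 24.
Rational-root test: any integer root divides -24. Testing small divisors, z = -2 works: p(-2) = -8 + 4 + 28 + (-24) = 0, so (z + 2) is a factor.
Dividing, p(z) = (z + 2)(z^2 - z - 12).
Factor z^2 - z - 12: two numbers with sum 1 and product -12 are 4 and -3, so z^2 - z - 12 = (z - 4)(z + 3).
Hence p(z) = (z - 4) (z + 2) (z + 3), with roots -3, -2, 4.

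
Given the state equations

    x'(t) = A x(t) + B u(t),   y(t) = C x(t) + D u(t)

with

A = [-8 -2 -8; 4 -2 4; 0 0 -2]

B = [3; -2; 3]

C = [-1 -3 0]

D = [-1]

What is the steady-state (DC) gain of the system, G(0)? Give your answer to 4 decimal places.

0.5833

G(0) = C(-A)^{-1}B + D = -C A^{-1} B + D.
det A = -48, so A^{-1} = (1/-48)·adj(A) = [[-1/12, 1/12, 1/2], [-1/6, -1/3, 0], [0, 0, -1/2]]
A^{-1} B = [13/12, 1/6, -3/2]^T
C A^{-1} B = -19/12
G(0) = D - C A^{-1} B = -1 - (-19/12) = 7/12 ≈ 0.5833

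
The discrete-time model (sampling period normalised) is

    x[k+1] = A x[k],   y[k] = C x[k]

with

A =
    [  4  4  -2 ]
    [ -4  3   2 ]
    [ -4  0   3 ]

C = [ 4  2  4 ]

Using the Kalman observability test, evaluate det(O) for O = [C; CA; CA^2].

17504

CA = [[-8, 22, 8]]
CA^2 = [[-152, 34, 84]]
Observability matrix O = [C; CA; CA^2] = [[4, 2, 4], [-8, 22, 8], [-152, 34, 84]]
Expanding along the first row, det(O) = 4·(22·84 - 8·34) - 2·((-8)·84 - 8·(-152)) + 4·((-8)·34 - 22·(-152)) = 4·1576 - 2·544 + 4·3072 = 17504
Since det(O) ≠ 0, rank(O) = 3 and the system is completely observable.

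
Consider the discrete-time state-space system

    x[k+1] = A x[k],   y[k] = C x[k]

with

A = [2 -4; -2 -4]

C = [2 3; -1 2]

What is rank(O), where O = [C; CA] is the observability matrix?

2

CA = [[-2, -20], [-6, -4]]
Observability matrix O = [C; CA] = [[2, 3], [-1, 2], [-2, -20], [-6, -4]]
Take the 2×2 submatrix of O formed by rows 1, 2: [[2, 3], [-1, 2]]. Its determinant is 2·2 - 3·(-1) = 4 - (-3) = 7 ≠ 0.
So rank(O) ≥ 2; since O has 2 columns, rank(O) = 2.
rank(O) = 2 = n, so the pair (A, C) is completely observable.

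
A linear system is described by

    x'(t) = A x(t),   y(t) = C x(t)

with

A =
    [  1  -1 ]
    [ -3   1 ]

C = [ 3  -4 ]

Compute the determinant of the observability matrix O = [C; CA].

39

CA = [[15, -7]]
Observability matrix O = [C; CA] = [[3, -4], [15, -7]]
det(O) = 3·(-7) - (-4)·15 = -21 - (-60) = 39
Since det(O) ≠ 0, rank(O) = 2 and the system is completely observable.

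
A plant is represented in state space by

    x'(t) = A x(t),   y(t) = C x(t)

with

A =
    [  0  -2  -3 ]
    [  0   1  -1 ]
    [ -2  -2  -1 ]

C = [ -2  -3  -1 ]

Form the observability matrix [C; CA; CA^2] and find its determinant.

162

CA = [[2, 3, 10]]
CA^2 = [[-20, -21, -19]]
Observability matrix O = [C; CA; CA^2] = [[-2, -3, -1], [2, 3, 10], [-20, -21, -19]]
Expanding along the first row, det(O) = (-2)·(3·(-19) - 10·(-21)) - (-3)·(2·(-19) - 10·(-20)) + (-1)·(2·(-21) - 3·(-20)) = (-2)·153 - (-3)·162 + (-1)·18 = 162
Since det(O) ≠ 0, rank(O) = 3 and the system is completely observable.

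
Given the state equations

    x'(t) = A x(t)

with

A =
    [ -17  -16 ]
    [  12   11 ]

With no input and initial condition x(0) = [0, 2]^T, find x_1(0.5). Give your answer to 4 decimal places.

det(sI - A) = s^2 - (tr A)s + det A, with tr A = (-17) + 11 = -6 and det A = (-17)·11 - (-16)·12 = -187 - (-192) = 5.
So p(s) = det(sI - A) = s^2 + 6s + 5.
Factor s^2 + 6s + 5: two numbers with sum -6 and product 5 are -1 and -5, so s^2 + 6s + 5 = (s + 1)(s + 5).
Hence p(s) = (s + 1) (s + 5), with roots -5, -1.
The eigenvalues -5, -1 are distinct and real, so A is diagonalisable and x(t) = e^{At} x(0) = V diag(e^{λ_i t}) V^{-1} x(0), where the columns of V are the eigenvectors.
λ = -5: A - (-5)I = [[-12, -16], [12, 16]]. Row 1 gives (-12)·v1 + (-16)·v2 = 0, so take v_1 = [4, -3]^T.
λ = -1: A - (-1)I = [[-16, -16], [12, 12]]. Row 1 gives (-16)·v1 + (-16)·v2 = 0, so take v_2 = [-1, 1]^T.
V = [v_1 v_2] = [[4, -1], [-3, 1]] has det V = 1, so V^{-1} = adj(V)/det V = [[1, 1], [3, 4]].
Modal coordinates z(0) = V^{-1} x(0): 1·0 + 1·2 = 2; 3·0 + 4·2 = 8; so z(0) = [2, 8]^T.
x_1(t) = Σ_i (v_i)_1 · z_i(0) · e^{λ_i t} (row 1 of V times the modal terms).
x_1(0.5) = 4·2·e^{-5·0.5} + (-1)·8·e^{-1·0.5} = 8·0.082085 + (-8)·0.606531 = -4.1956.

-4.1956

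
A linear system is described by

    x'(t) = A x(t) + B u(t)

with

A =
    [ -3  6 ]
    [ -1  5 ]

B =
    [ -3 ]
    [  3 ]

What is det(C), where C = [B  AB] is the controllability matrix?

-135

AB = [[27], [18]]
Controllability matrix C = [B  AB] = [[-3, 27], [3, 18]]
det(C) = (-3)·18 - 27·3 = -54 - 81 = -135
Since det(C) ≠ 0, rank(C) = 2 and the system is completely controllable.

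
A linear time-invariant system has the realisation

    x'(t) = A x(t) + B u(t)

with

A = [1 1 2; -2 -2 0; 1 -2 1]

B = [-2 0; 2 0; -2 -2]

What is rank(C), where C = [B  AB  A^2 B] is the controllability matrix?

3

AB = [[-4, -4], [0, 0], [-8, -2]]
A^2B = [[-20, -8], [8, 8], [-12, -6]]
Controllability matrix C = [B  AB  A^2B] = [[-2, 0, -4, -4, -20, -8], [2, 0, 0, 0, 8, 8], [-2, -2, -8, -2, -12, -6]]
Take the 3×3 submatrix of C formed by columns 1, 2, 3: [[-2, 0, -4], [2, 0, 0], [-2, -2, -8]]. Its determinant is (-2)·(0·(-8) - 0·(-2)) - 0·(2·(-8) - 0·(-2)) + (-4)·(2·(-2) - 0·(-2)) = (-2)·0 - 0·(-16) + (-4)·(-4) = 16 ≠ 0.
So rank(C) ≥ 3; since C has 3 rows, rank(C) = 3.
rank(C) = 3 = n, so the pair (A, B) is completely controllable.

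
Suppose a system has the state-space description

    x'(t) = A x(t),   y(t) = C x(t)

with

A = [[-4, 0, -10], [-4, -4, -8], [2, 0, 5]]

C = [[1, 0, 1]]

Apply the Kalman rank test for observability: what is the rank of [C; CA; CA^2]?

CA = [[-2, 0, -5]]
CA^2 = [[-2, 0, -5]]
Observability matrix O = [C; CA; CA^2] = [[1, 0, 1], [-2, 0, -5], [-2, 0, -5]]
Column 2 of O is identically zero, so rank(O) ≤ 2.
The 2×2 minor from rows 1, 2, columns 1, 3 is 1·(-5) - 1·(-2) = -5 - (-2) = -3 ≠ 0, so rank(O) = 2.
rank(O) = 2 < n = 3, so the pair (A, C) is not completely observable.

2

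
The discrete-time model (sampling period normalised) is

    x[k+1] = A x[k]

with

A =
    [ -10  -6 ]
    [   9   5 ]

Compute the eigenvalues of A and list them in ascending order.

-4, -1

det(zI - A) = z^2 - (tr A)z + det A, with tr A = (-10) + 5 = -5 and det A = (-10)·5 - (-6)·9 = -50 - (-54) = 4.
So p(z) = det(zI - A) = z^2 + 5z + 4.
Factor z^2 + 5z + 4: two numbers with sum -5 and product 4 are -1 and -4, so z^2 + 5z + 4 = (z + 1)(z + 4).
Hence p(z) = (z + 1) (z + 4), with roots -4, -1.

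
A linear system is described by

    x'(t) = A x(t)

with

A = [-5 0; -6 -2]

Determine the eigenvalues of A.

det(sI - A) = s^2 - (tr A)s + det A, with tr A = (-5) + (-2) = -7 and det A = (-5)·(-2) - 0·(-6) = 10 - 0 = 10.
So p(s) = det(sI - A) = s^2 + 7s + 10.
Factor s^2 + 7s + 10: two numbers with sum -7 and product 10 are -2 and -5, so s^2 + 7s + 10 = (s + 2)(s + 5).
Hence p(s) = (s + 2) (s + 5), with roots -5, -2.
All eigenvalues have negative real part, so the system is asymptotically stable.

-5, -2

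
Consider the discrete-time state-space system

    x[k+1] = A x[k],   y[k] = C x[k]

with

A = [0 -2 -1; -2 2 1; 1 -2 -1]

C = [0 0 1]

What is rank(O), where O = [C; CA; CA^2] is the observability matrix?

3

CA = [[1, -2, -1]]
CA^2 = [[3, -4, -2]]
Observability matrix O = [C; CA; CA^2] = [[0, 0, 1], [1, -2, -1], [3, -4, -2]]
det(O) = 0·((-2)·(-2) - (-1)·(-4)) - 0·(1·(-2) - (-1)·3) + 1·(1·(-4) - (-2)·3) = 0·0 - 0·1 + 1·2 = 2 ≠ 0, so rank(O) = 3.
rank(O) = 3 = n, so the pair (A, C) is completely observable.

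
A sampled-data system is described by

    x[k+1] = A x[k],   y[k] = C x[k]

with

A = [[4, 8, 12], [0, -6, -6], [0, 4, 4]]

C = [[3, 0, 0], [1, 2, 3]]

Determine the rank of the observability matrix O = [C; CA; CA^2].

CA = [[12, 24, 36], [4, 8, 12]]
CA^2 = [[48, 96, 144], [16, 32, 48]]
Observability matrix O = [C; CA; CA^2] = [[3, 0, 0], [1, 2, 3], [12, 24, 36], [4, 8, 12], [48, 96, 144], [16, 32, 48]]
The columns c1, c2, c3 of O are linearly dependent: -3·c2 + 2·c3 = 0 (check each entry), so rank(O) ≤ 2.
The 2×2 minor from rows 1, 2, columns 1, 2 is 3·2 - 0·1 = 6 - 0 = 6 ≠ 0, so rank(O) = 2.
rank(O) = 2 < n = 3, so the pair (A, C) is not completely observable.

2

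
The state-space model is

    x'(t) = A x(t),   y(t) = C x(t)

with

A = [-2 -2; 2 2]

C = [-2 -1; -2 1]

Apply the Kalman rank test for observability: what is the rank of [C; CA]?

CA = [[2, 2], [6, 6]]
Observability matrix O = [C; CA] = [[-2, -1], [-2, 1], [2, 2], [6, 6]]
Take the 2×2 submatrix of O formed by rows 1, 2: [[-2, -1], [-2, 1]]. Its determinant is (-2)·1 - (-1)·(-2) = -2 - 2 = -4 ≠ 0.
So rank(O) ≥ 2; since O has 2 columns, rank(O) = 2.
rank(O) = 2 = n, so the pair (A, C) is completely observable.

2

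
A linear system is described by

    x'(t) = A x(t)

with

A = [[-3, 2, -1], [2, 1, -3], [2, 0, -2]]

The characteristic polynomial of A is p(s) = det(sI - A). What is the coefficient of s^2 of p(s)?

Expand det(sI - A) for the 3×3 matrix.
p(s) = s^3 + 4s^2 - s - 4.
(Check: constant term = det(-A) = (-1)^3 det A = -4; coefficient of s^2 = -tr A = 4.)
The coefficient of s^2 is 4.

4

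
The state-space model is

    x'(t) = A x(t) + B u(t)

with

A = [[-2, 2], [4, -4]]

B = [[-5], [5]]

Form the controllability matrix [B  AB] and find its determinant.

100

AB = [[20], [-40]]
Controllability matrix C = [B  AB] = [[-5, 20], [5, -40]]
det(C) = (-5)·(-40) - 20·5 = 200 - 100 = 100
Since det(C) ≠ 0, rank(C) = 2 and the system is completely controllable.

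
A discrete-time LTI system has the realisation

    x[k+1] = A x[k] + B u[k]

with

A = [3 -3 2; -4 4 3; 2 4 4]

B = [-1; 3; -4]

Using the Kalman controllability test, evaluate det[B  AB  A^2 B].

AB = [[-20], [4], [-6]]
A^2B = [[-84], [78], [-48]]
Controllability matrix C = [B  AB  A^2B] = [[-1, -20, -84], [3, 4, 78], [-4, -6, -48]]
Expanding along the first row, det(C) = (-1)·(4·(-48) - 78·(-6)) - (-20)·(3·(-48) - 78·(-4)) + (-84)·(3·(-6) - 4·(-4)) = (-1)·276 - (-20)·168 + (-84)·(-2) = 3252
Since det(C) ≠ 0, rank(C) = 3 and the system is completely controllable.

3252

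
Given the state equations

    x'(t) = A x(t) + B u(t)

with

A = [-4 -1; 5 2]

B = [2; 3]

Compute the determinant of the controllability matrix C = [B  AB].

AB = [[-11], [16]]
Controllability matrix C = [B  AB] = [[2, -11], [3, 16]]
det(C) = 2·16 - (-11)·3 = 32 - (-33) = 65
Since det(C) ≠ 0, rank(C) = 2 and the system is completely controllable.

65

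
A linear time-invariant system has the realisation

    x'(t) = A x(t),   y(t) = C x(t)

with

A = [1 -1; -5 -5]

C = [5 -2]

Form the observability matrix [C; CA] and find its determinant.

55

CA = [[15, 5]]
Observability matrix O = [C; CA] = [[5, -2], [15, 5]]
det(O) = 5·5 - (-2)·15 = 25 - (-30) = 55
Since det(O) ≠ 0, rank(O) = 2 and the system is completely observable.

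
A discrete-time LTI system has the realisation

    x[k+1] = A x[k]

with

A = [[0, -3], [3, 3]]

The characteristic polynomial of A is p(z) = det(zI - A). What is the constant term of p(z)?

For a 2×2 matrix, det(zI - A) = z^2 - (tr A)z + det A.
tr A = 3, det A = 9.
So p(z) = z^2 - 3z + 9.
The constant term is 9.

9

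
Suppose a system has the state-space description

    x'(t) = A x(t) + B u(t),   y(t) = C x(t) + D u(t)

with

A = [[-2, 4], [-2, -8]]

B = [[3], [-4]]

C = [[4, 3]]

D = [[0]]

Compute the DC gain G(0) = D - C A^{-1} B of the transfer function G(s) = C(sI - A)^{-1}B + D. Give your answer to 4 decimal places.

G(0) = C(-A)^{-1}B + D = -C A^{-1} B + D.
det A = 24, so A^{-1} = (1/24)·adj(A) = [[-1/3, -1/6], [1/12, -1/12]]
A^{-1} B = [-1/3, 7/12]^T
C A^{-1} B = 5/12
G(0) = D - C A^{-1} B = 0 - (5/12) = -5/12 ≈ -0.4167

-0.4167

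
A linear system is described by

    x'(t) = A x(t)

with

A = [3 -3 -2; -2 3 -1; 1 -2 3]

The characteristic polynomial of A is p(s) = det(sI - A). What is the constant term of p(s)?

-4

Expand det(sI - A) for the 3×3 matrix.
p(s) = s^3 - 9s^2 + 21s - 4.
(Check: constant term = det(-A) = (-1)^3 det A = -4; coefficient of s^2 = -tr A = -9.)
The constant term is -4.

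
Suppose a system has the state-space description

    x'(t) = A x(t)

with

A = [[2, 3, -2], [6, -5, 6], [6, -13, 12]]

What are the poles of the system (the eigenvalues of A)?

det(sI - A) = s^3 - (tr A)s^2 + (M11 + M22 + M33)s - det A, where Mii is the 2×2 principal minor of A obtained by deleting row i and column i.
tr A = 2 + (-5) + 12 = 9; M11 = (-5)·12 - 6·(-13) = -60 - (-78) = 18; M22 = 2·12 - (-2)·6 = 24 - (-12) = 36; M33 = 2·(-5) - 3·6 = -10 - 18 = -28; sum of minors = 26.
det A = 2·((-5)·12 - 6·(-13)) - 3·(6·12 - 6·6) + (-2)·(6·(-13) - (-5)·6) = 2·18 - 3·36 + (-2)·(-48) = 24.
So p(s) = det(sI - A) = s^3 - 9s^2 + 26s - 24.
Rational-root test: any integer root divides -24. Testing small divisors, s = 2 works: p(2) = 8 + (-36) + 52 + (-24) = 0, so (s - 2) is a factor.
Dividing, p(s) = (s - 2)(s^2 - 7s + 12).
Factor s^2 - 7s + 12: two numbers with sum 7 and product 12 are 4 and 3, so s^2 - 7s + 12 = (s - 4)(s - 3).
Hence p(s) = (s - 4) (s - 3) (s - 2), with roots 2, 3, 4.
At least one eigenvalue has non-negative real part, so the system is not asymptotically stable.

2, 3, 4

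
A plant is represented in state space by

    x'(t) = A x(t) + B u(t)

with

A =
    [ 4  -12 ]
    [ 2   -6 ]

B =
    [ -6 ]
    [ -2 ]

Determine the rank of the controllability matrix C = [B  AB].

1

AB = [[0], [0]]
Controllability matrix C = [B  AB] = [[-6, 0], [-2, 0]]
Every column of C is a scalar multiple of column 1 = [-6, -2] (multipliers 1, 0), so the columns span a one-dimensional space.
C ≠ 0, hence rank(C) = 1.
rank(C) = 1 < n = 2, so the pair (A, B) is not completely controllable.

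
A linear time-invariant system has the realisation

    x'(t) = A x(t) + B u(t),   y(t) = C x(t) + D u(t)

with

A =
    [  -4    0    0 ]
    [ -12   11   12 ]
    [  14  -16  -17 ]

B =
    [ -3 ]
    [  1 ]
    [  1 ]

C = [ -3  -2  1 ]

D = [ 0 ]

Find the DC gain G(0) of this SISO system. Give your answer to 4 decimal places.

G(0) = C(-A)^{-1}B + D = -C A^{-1} B + D.
det A = -20, so A^{-1} = (1/-20)·adj(A) = [[-1/4, 0, 0], [9/5, -17/5, -12/5], [-19/10, 16/5, 11/5]]
A^{-1} B = [3/4, -56/5, 111/10]^T
C A^{-1} B = 125/4
G(0) = D - C A^{-1} B = 0 - (125/4) = -125/4 ≈ -31.2500

-31.2500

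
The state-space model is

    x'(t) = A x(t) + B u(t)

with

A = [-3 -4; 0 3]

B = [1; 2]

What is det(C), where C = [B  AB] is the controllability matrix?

28

AB = [[-11], [6]]
Controllability matrix C = [B  AB] = [[1, -11], [2, 6]]
det(C) = 1·6 - (-11)·2 = 6 - (-22) = 28
Since det(C) ≠ 0, rank(C) = 2 and the system is completely controllable.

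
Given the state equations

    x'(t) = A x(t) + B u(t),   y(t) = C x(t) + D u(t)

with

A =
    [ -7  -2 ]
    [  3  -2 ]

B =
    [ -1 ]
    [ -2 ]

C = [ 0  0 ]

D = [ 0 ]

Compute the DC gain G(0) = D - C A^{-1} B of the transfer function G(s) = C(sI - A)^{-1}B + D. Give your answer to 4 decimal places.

G(0) = C(-A)^{-1}B + D = -C A^{-1} B + D.
det A = 20, so A^{-1} = (1/20)·adj(A) = [[-1/10, 1/10], [-3/20, -7/20]]
A^{-1} B = [-1/10, 17/20]^T
C A^{-1} B = 0
G(0) = D - C A^{-1} B = 0 - (0) = 0

0.0000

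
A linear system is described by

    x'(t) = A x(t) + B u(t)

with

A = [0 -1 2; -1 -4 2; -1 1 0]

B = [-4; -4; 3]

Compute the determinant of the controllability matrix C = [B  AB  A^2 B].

-2416

AB = [[10], [26], [0]]
A^2B = [[-26], [-114], [16]]
Controllability matrix C = [B  AB  A^2B] = [[-4, 10, -26], [-4, 26, -114], [3, 0, 16]]
Expanding along the first row, det(C) = (-4)·(26·16 - (-114)·0) - 10·((-4)·16 - (-114)·3) + (-26)·((-4)·0 - 26·3) = (-4)·416 - 10·278 + (-26)·(-78) = -2416
Since det(C) ≠ 0, rank(C) = 3 and the system is completely controllable.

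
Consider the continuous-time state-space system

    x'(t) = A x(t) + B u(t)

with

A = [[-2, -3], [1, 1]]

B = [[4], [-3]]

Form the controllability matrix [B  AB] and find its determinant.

7

AB = [[1], [1]]
Controllability matrix C = [B  AB] = [[4, 1], [-3, 1]]
det(C) = 4·1 - 1·(-3) = 4 - (-3) = 7
Since det(C) ≠ 0, rank(C) = 2 and the system is completely controllable.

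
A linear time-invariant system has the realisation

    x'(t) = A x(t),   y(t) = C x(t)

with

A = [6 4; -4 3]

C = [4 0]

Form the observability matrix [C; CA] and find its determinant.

CA = [[24, 16]]
Observability matrix O = [C; CA] = [[4, 0], [24, 16]]
det(O) = 4·16 - 0·24 = 64 - 0 = 64
Since det(O) ≠ 0, rank(O) = 2 and the system is completely observable.

64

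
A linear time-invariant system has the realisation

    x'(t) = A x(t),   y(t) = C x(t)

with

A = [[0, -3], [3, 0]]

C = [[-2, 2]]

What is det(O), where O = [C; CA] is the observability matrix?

-24

CA = [[6, 6]]
Observability matrix O = [C; CA] = [[-2, 2], [6, 6]]
det(O) = (-2)·6 - 2·6 = -12 - 12 = -24
Since det(O) ≠ 0, rank(O) = 2 and the system is completely observable.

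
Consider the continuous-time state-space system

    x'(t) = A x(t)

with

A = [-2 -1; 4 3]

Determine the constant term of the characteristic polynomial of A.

-2

For a 2×2 matrix, det(sI - A) = s^2 - (tr A)s + det A.
tr A = 1, det A = -2.
So p(s) = s^2 - s - 2.
The constant term is -2.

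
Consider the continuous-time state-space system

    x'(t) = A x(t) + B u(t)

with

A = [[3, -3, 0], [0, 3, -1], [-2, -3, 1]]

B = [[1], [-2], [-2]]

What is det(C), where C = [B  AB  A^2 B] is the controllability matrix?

-244

AB = [[9], [-4], [2]]
A^2B = [[39], [-14], [-4]]
Controllability matrix C = [B  AB  A^2B] = [[1, 9, 39], [-2, -4, -14], [-2, 2, -4]]
Expanding along the first row, det(C) = 1·((-4)·(-4) - (-14)·2) - 9·((-2)·(-4) - (-14)·(-2)) + 39·((-2)·2 - (-4)·(-2)) = 1·44 - 9·(-20) + 39·(-12) = -244
Since det(C) ≠ 0, rank(C) = 3 and the system is completely controllable.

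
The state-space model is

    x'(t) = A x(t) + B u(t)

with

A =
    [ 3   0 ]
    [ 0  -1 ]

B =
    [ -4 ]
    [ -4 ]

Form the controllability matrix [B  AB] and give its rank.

2

AB = [[-12], [4]]
Controllability matrix C = [B  AB] = [[-4, -12], [-4, 4]]
det(C) = (-4)·4 - (-12)·(-4) = -16 - 48 = -64 ≠ 0, so rank(C) = 2.
rank(C) = 2 = n, so the pair (A, B) is completely controllable.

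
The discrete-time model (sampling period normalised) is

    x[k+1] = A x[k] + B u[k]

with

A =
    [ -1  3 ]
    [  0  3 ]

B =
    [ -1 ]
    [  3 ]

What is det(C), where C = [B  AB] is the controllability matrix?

AB = [[10], [9]]
Controllability matrix C = [B  AB] = [[-1, 10], [3, 9]]
det(C) = (-1)·9 - 10·3 = -9 - 30 = -39
Since det(C) ≠ 0, rank(C) = 2 and the system is completely controllable.

-39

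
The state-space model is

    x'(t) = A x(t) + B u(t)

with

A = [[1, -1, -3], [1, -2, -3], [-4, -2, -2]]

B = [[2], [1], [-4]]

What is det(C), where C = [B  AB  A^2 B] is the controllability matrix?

AB = [[13], [12], [-2]]
A^2B = [[7], [-5], [-72]]
Controllability matrix C = [B  AB  A^2B] = [[2, 13, 7], [1, 12, -5], [-4, -2, -72]]
Expanding along the first row, det(C) = 2·(12·(-72) - (-5)·(-2)) - 13·(1·(-72) - (-5)·(-4)) + 7·(1·(-2) - 12·(-4)) = 2·(-874) - 13·(-92) + 7·46 = -230
Since det(C) ≠ 0, rank(C) = 3 and the system is completely controllable.

-230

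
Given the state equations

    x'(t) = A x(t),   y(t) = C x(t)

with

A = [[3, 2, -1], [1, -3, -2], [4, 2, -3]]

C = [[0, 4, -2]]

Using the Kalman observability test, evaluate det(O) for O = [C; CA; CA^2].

CA = [[-4, -16, -2]]
CA^2 = [[-36, 36, 42]]
Observability matrix O = [C; CA; CA^2] = [[0, 4, -2], [-4, -16, -2], [-36, 36, 42]]
Expanding along the first row, det(O) = 0·((-16)·42 - (-2)·36) - 4·((-4)·42 - (-2)·(-36)) + (-2)·((-4)·36 - (-16)·(-36)) = 0·(-600) - 4·(-240) + (-2)·(-720) = 2400
Since det(O) ≠ 0, rank(O) = 3 and the system is completely observable.

2400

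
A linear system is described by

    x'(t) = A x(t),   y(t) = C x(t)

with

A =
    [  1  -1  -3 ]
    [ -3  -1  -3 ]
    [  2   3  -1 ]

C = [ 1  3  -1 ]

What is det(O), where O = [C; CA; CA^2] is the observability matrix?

CA = [[-10, -7, -11]]
CA^2 = [[-11, -16, 62]]
Observability matrix O = [C; CA; CA^2] = [[1, 3, -1], [-10, -7, -11], [-11, -16, 62]]
Expanding along the first row, det(O) = 1·((-7)·62 - (-11)·(-16)) - 3·((-10)·62 - (-11)·(-11)) + (-1)·((-10)·(-16) - (-7)·(-11)) = 1·(-610) - 3·(-741) + (-1)·83 = 1530
Since det(O) ≠ 0, rank(O) = 3 and the system is completely observable.

1530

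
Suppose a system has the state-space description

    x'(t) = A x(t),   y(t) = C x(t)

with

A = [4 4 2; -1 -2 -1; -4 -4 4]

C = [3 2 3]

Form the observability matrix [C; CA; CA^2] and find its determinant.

-48

CA = [[-2, -4, 16]]
CA^2 = [[-68, -64, 64]]
Observability matrix O = [C; CA; CA^2] = [[3, 2, 3], [-2, -4, 16], [-68, -64, 64]]
Expanding along the first row, det(O) = 3·((-4)·64 - 16·(-64)) - 2·((-2)·64 - 16·(-68)) + 3·((-2)·(-64) - (-4)·(-68)) = 3·768 - 2·960 + 3·(-144) = -48
Since det(O) ≠ 0, rank(O) = 3 and the system is completely observable.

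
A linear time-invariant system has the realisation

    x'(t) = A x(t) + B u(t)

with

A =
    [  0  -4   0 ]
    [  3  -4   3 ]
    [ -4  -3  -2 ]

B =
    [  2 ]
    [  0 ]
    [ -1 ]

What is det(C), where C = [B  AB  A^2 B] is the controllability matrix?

-378

AB = [[0], [3], [-6]]
A^2B = [[-12], [-30], [3]]
Controllability matrix C = [B  AB  A^2B] = [[2, 0, -12], [0, 3, -30], [-1, -6, 3]]
Expanding along the first row, det(C) = 2·(3·3 - (-30)·(-6)) - 0·(0·3 - (-30)·(-1)) + (-12)·(0·(-6) - 3·(-1)) = 2·(-171) - 0·(-30) + (-12)·3 = -378
Since det(C) ≠ 0, rank(C) = 3 and the system is completely controllable.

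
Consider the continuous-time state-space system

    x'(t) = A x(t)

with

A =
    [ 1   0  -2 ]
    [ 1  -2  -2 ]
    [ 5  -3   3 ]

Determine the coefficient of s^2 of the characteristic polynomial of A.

Expand det(sI - A) for the 3×3 matrix.
p(s) = s^3 - 2s^2 - s + 26.
(Check: constant term = det(-A) = (-1)^3 det A = 26; coefficient of s^2 = -tr A = -2.)
The coefficient of s^2 is -2.

-2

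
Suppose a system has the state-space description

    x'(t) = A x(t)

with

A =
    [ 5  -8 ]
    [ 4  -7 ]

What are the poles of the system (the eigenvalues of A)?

det(sI - A) = s^2 - (tr A)s + det A, with tr A = 5 + (-7) = -2 and det A = 5·(-7) - (-8)·4 = -35 - (-32) = -3.
So p(s) = det(sI - A) = s^2 + 2s - 3.
Factor s^2 + 2s - 3: two numbers with sum -2 and product -3 are 1 and -3, so s^2 + 2s - 3 = (s - 1)(s + 3).
Hence p(s) = (s - 1) (s + 3), with roots -3, 1.
At least one eigenvalue has non-negative real part, so the system is not asymptotically stable.

-3, 1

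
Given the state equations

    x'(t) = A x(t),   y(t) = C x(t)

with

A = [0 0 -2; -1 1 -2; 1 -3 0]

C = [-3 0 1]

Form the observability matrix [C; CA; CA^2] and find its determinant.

-336

CA = [[1, -3, 6]]
CA^2 = [[9, -21, 4]]
Observability matrix O = [C; CA; CA^2] = [[-3, 0, 1], [1, -3, 6], [9, -21, 4]]
Expanding along the first row, det(O) = (-3)·((-3)·4 - 6·(-21)) - 0·(1·4 - 6·9) + 1·(1·(-21) - (-3)·9) = (-3)·114 - 0·(-50) + 1·6 = -336
Since det(O) ≠ 0, rank(O) = 3 and the system is completely observable.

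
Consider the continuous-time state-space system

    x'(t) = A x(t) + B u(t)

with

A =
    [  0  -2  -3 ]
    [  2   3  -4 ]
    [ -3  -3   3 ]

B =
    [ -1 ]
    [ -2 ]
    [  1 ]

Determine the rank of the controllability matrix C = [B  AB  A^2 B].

AB = [[1], [-12], [12]]
A^2B = [[-12], [-82], [69]]
Controllability matrix C = [B  AB  A^2B] = [[-1, 1, -12], [-2, -12, -82], [1, 12, 69]]
det(C) = (-1)·((-12)·69 - (-82)·12) - 1·((-2)·69 - (-82)·1) + (-12)·((-2)·12 - (-12)·1) = (-1)·156 - 1·(-56) + (-12)·(-12) = 44 ≠ 0, so rank(C) = 3.
rank(C) = 3 = n, so the pair (A, B) is completely controllable.

3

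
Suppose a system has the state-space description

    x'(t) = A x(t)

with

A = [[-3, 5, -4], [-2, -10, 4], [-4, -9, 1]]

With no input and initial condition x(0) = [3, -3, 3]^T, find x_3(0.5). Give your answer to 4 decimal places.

det(sI - A) = s^3 - (tr A)s^2 + (M11 + M22 + M33)s - det A, where Mii is the 2×2 principal minor of A obtained by deleting row i and column i.
tr A = (-3) + (-10) + 1 = -12; M11 = (-10)·1 - 4·(-9) = -10 - (-36) = 26; M22 = (-3)·1 - (-4)·(-4) = -3 - 16 = -19; M33 = (-3)·(-10) - 5·(-2) = 30 - (-10) = 40; sum of minors = 47.
det A = (-3)·((-10)·1 - 4·(-9)) - 5·((-2)·1 - 4·(-4)) + (-4)·((-2)·(-9) - (-10)·(-4)) = (-3)·26 - 5·14 + (-4)·(-22) = -60.
So p(s) = det(sI - A) = s^3 + 12s^2 + 47s + 60.
Rational-root test: any integer root divides 60. Testing small divisors, s = -3 works: p(-3) = -27 + 108 + (-141) + 60 = 0, so (s + 3) is a factor.
Dividing, p(s) = (s + 3)(s^2 + 9s + 20).
Factor s^2 + 9s + 20: two numbers with sum -9 and product 20 are -4 and -5, so s^2 + 9s + 20 = (s + 4)(s + 5).
Hence p(s) = (s + 3) (s + 4) (s + 5), with roots -5, -4, -3.
The eigenvalues -5, -4, -3 are distinct and real, so A is diagonalisable and x(t) = e^{At} x(0) = V diag(e^{λ_i t}) V^{-1} x(0), where the columns of V are the eigenvectors.
λ = -5: A - (-5)I = [[2, 5, -4], [-2, -5, 4], [-4, -9, 6]]. v must be orthogonal to every row; (row 1) × (row 3) = [-6, 4, 2], so take v_1 = [-3, 2, 1]^T.
λ = -4: A - (-4)I = [[1, 5, -4], [-2, -6, 4], [-4, -9, 5]]. v must be orthogonal to every row; (row 1) × (row 2) = [-4, 4, 4], so take v_2 = [1, -1, -1]^T.
λ = -3: A - (-3)I = [[0, 5, -4], [-2, -7, 4], [-4, -9, 4]]. v must be orthogonal to every row; (row 1) × (row 2) = [-8, 8, 10], so take v_3 = [4, -4, -5]^T.
V = [v_1 v_2 v_3] = [[-3, 1, 4], [2, -1, -4], [1, -1, -5]] has det V = -1, so V^{-1} = adj(V)/det V = [[-1, -1, 0], [-6, -11, 4], [1, 2, -1]].
Modal coordinates z(0) = V^{-1} x(0): (-1)·3 + (-1)·(-3) + 0·3 = 0; (-6)·3 + (-11)·(-3) + 4·3 = 27; 1·3 + 2·(-3) + (-1)·3 = -6; so z(0) = [0, 27, -6]^T.
x_3(t) = Σ_i (v_i)_3 · z_i(0) · e^{λ_i t} (row 3 of V times the modal terms).
x_3(0.5) = 1·0·e^{-5·0.5} + (-1)·27·e^{-4·0.5} + (-5)·(-6)·e^{-3·0.5} = 0·0.082085 + (-27)·0.135335 + 30·0.223130 = 3.0399.

3.0399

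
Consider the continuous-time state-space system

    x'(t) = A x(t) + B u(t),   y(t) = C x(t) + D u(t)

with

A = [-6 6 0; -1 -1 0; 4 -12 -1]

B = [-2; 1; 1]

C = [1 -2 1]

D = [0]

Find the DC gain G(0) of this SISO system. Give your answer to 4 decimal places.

-6.6667

G(0) = C(-A)^{-1}B + D = -C A^{-1} B + D.
det A = -12, so A^{-1} = (1/-12)·adj(A) = [[-1/12, -1/2, 0], [1/12, -1/2, 0], [-4/3, 4, -1]]
A^{-1} B = [-1/3, -2/3, 17/3]^T
C A^{-1} B = 20/3
G(0) = D - C A^{-1} B = 0 - (20/3) = -20/3 ≈ -6.6667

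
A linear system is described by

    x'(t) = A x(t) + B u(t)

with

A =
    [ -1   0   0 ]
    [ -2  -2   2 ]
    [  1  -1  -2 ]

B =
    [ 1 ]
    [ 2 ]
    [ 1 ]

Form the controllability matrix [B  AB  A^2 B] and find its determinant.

AB = [[-1], [-4], [-3]]
A^2B = [[1], [4], [9]]
Controllability matrix C = [B  AB  A^2B] = [[1, -1, 1], [2, -4, 4], [1, -3, 9]]
Expanding along the first row, det(C) = 1·((-4)·9 - 4·(-3)) - (-1)·(2·9 - 4·1) + 1·(2·(-3) - (-4)·1) = 1·(-24) - (-1)·14 + 1·(-2) = -12
Since det(C) ≠ 0, rank(C) = 3 and the system is completely controllable.

-12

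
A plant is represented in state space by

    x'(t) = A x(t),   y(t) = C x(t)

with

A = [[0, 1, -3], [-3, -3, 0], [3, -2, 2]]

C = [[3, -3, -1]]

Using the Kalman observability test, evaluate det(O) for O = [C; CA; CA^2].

-6303

CA = [[6, 14, -11]]
CA^2 = [[-75, -14, -40]]
Observability matrix O = [C; CA; CA^2] = [[3, -3, -1], [6, 14, -11], [-75, -14, -40]]
Expanding along the first row, det(O) = 3·(14·(-40) - (-11)·(-14)) - (-3)·(6·(-40) - (-11)·(-75)) + (-1)·(6·(-14) - 14·(-75)) = 3·(-714) - (-3)·(-1065) + (-1)·966 = -6303
Since det(O) ≠ 0, rank(O) = 3 and the system is completely observable.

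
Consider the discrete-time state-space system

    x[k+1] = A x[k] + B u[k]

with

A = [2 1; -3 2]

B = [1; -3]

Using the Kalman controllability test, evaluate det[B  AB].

AB = [[-1], [-9]]
Controllability matrix C = [B  AB] = [[1, -1], [-3, -9]]
det(C) = 1·(-9) - (-1)·(-3) = -9 - 3 = -12
Since det(C) ≠ 0, rank(C) = 2 and the system is completely controllable.

-12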